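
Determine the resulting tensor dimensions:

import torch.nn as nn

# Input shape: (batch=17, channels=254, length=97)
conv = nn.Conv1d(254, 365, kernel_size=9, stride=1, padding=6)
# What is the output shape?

Input shape: (17, 254, 97)
Output shape: (17, 365, 101)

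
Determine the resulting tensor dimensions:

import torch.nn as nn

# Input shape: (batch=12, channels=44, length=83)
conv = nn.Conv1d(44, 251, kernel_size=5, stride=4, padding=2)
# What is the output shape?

Input shape: (12, 44, 83)
Output shape: (12, 251, 21)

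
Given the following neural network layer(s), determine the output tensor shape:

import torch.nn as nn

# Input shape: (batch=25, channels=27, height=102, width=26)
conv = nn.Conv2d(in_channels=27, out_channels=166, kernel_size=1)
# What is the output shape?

Input shape: (25, 27, 102, 26)
Output shape: (25, 166, 102, 26)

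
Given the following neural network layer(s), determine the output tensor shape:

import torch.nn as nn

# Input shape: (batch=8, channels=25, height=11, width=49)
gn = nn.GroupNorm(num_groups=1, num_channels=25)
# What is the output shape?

Input shape: (8, 25, 11, 49)
Output shape: (8, 25, 11, 49)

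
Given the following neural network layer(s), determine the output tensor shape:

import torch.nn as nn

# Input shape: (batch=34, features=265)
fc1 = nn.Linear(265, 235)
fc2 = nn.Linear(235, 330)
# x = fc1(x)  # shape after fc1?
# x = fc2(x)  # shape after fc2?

Input shape: (34, 265)
  -> after fc1: (34, 235)
Output shape: (34, 330)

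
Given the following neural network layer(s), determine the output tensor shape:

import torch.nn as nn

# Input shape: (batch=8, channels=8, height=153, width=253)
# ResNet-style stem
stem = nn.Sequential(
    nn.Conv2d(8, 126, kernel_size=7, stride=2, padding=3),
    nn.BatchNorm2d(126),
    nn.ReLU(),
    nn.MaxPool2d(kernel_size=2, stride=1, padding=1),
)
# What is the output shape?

Input shape: (8, 8, 153, 253)
  -> after Conv2d 7x7 stride=2: (8, 126, 77, 127)
Output shape: (8, 126, 78, 128)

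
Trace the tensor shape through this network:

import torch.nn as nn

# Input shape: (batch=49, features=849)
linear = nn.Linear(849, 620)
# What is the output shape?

Input shape: (49, 849)
Output shape: (49, 620)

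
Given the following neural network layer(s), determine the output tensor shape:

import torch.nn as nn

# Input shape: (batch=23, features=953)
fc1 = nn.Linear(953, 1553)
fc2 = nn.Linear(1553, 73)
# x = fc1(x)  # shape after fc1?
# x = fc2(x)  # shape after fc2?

Input shape: (23, 953)
  -> after fc1: (23, 1553)
Output shape: (23, 73)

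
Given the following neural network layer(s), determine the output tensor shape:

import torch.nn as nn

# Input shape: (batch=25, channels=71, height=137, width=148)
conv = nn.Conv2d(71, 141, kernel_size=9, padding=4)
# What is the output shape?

Input shape: (25, 71, 137, 148)
Output shape: (25, 141, 137, 148)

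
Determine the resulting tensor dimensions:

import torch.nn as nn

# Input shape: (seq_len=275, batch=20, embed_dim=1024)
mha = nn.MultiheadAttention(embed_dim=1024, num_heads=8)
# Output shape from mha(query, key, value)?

Input shape: (275, 20, 1024)
Output shape: (275, 20, 1024)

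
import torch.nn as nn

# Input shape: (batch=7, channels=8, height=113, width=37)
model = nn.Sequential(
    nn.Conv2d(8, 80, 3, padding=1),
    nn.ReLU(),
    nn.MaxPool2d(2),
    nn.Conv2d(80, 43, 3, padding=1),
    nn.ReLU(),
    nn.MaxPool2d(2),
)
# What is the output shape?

Input shape: (7, 8, 113, 37)
  -> after first Conv2d: (7, 80, 113, 37)
  -> after first MaxPool2d: (7, 80, 56, 18)
  -> after second Conv2d: (7, 43, 56, 18)
Output shape: (7, 43, 28, 9)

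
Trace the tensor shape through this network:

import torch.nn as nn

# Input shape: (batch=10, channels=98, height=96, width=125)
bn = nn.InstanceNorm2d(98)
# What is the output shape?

Input shape: (10, 98, 96, 125)
Output shape: (10, 98, 96, 125)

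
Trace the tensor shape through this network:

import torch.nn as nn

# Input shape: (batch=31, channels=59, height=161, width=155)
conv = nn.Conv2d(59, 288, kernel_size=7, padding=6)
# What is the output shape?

Input shape: (31, 59, 161, 155)
Output shape: (31, 288, 167, 161)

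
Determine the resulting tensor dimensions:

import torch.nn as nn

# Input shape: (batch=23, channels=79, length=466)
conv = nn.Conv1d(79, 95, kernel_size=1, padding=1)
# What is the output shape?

Input shape: (23, 79, 466)
Output shape: (23, 95, 468)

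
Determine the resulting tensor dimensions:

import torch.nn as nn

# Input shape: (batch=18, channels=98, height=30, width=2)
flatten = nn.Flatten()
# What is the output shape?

Input shape: (18, 98, 30, 2)
Output shape: (18, 5880)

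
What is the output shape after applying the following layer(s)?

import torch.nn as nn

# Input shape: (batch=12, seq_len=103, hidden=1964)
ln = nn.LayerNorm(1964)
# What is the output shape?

Input shape: (12, 103, 1964)
Output shape: (12, 103, 1964)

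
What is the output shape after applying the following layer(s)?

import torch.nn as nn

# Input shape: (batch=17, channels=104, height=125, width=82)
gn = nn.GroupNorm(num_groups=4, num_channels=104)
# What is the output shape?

Input shape: (17, 104, 125, 82)
Output shape: (17, 104, 125, 82)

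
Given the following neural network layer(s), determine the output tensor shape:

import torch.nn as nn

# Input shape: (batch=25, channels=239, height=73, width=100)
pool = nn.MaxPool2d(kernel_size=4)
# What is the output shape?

Input shape: (25, 239, 73, 100)
Output shape: (25, 239, 18, 25)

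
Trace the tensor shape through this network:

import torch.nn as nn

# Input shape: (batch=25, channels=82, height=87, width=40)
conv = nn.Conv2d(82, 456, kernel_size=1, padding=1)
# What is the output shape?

Input shape: (25, 82, 87, 40)
Output shape: (25, 456, 89, 42)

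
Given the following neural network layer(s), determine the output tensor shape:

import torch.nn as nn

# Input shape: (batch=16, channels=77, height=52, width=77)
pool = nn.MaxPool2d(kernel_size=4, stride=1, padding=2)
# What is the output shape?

Input shape: (16, 77, 52, 77)
Output shape: (16, 77, 53, 78)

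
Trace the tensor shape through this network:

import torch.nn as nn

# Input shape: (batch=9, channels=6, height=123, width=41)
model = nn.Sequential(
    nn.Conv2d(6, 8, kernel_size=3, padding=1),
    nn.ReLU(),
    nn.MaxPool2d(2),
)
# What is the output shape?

Input shape: (9, 6, 123, 41)
  -> after Conv2d: (9, 8, 123, 41)
  -> after ReLU: (9, 8, 123, 41)
Output shape: (9, 8, 61, 20)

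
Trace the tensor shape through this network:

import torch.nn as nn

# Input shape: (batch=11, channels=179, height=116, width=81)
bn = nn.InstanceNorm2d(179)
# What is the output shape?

Input shape: (11, 179, 116, 81)
Output shape: (11, 179, 116, 81)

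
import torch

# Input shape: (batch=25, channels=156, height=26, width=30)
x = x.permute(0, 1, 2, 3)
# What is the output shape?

Input shape: (25, 156, 26, 30)
Output shape: (25, 156, 26, 30)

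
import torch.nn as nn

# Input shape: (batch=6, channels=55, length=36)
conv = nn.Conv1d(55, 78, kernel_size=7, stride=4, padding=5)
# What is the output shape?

Input shape: (6, 55, 36)
Output shape: (6, 78, 10)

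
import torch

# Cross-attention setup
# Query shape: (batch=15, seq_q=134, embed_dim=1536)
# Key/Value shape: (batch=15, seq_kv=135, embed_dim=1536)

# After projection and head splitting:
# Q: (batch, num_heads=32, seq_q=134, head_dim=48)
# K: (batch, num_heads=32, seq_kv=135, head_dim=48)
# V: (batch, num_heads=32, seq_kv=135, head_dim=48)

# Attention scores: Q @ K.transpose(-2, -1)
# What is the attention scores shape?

Input shape: (15, 134, 1536)
Output shape: (15, 32, 134, 135)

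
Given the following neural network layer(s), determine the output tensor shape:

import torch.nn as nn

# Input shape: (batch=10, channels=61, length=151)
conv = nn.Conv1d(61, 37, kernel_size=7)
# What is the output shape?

Input shape: (10, 61, 151)
Output shape: (10, 37, 145)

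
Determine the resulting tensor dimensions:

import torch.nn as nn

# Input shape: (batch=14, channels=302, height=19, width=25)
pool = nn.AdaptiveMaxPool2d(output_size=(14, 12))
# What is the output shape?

Input shape: (14, 302, 19, 25)
Output shape: (14, 302, 14, 12)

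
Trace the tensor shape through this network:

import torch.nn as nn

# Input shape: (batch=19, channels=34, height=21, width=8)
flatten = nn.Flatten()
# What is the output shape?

Input shape: (19, 34, 21, 8)
Output shape: (19, 5712)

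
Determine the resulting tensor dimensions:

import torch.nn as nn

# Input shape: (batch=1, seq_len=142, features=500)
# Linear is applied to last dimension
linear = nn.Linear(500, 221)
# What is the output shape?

Input shape: (1, 142, 500)
Output shape: (1, 142, 221)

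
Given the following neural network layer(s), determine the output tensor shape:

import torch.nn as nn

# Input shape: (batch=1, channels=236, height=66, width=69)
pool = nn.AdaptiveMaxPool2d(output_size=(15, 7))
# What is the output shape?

Input shape: (1, 236, 66, 69)
Output shape: (1, 236, 15, 7)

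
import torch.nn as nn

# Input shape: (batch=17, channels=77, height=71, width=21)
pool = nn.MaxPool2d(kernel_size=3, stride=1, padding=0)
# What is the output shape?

Input shape: (17, 77, 71, 21)
Output shape: (17, 77, 69, 19)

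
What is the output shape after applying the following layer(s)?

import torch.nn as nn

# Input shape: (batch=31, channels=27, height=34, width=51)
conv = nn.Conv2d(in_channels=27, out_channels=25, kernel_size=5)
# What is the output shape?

Input shape: (31, 27, 34, 51)
Output shape: (31, 25, 30, 47)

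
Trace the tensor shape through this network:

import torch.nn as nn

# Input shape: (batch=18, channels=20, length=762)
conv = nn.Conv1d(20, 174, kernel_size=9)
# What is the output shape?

Input shape: (18, 20, 762)
Output shape: (18, 174, 754)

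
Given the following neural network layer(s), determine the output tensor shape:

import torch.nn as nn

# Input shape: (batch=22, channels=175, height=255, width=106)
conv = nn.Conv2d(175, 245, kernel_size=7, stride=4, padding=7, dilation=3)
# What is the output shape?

Input shape: (22, 175, 255, 106)
Output shape: (22, 245, 63, 26)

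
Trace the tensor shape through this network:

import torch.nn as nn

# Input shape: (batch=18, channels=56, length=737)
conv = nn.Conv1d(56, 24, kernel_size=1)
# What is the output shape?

Input shape: (18, 56, 737)
Output shape: (18, 24, 737)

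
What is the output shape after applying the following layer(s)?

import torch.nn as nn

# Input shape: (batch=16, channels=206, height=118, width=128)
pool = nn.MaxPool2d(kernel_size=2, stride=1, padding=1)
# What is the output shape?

Input shape: (16, 206, 118, 128)
Output shape: (16, 206, 119, 129)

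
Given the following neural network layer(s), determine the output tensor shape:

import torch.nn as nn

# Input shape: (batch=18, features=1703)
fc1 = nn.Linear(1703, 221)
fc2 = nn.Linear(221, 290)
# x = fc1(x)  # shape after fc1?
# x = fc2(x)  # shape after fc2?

Input shape: (18, 1703)
  -> after fc1: (18, 221)
Output shape: (18, 290)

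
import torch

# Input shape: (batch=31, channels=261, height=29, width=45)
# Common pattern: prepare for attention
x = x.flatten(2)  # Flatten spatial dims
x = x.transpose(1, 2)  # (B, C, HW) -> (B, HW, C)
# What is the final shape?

Input shape: (31, 261, 29, 45)
  -> after flatten(2): (31, 261, 1305)
Output shape: (31, 1305, 261)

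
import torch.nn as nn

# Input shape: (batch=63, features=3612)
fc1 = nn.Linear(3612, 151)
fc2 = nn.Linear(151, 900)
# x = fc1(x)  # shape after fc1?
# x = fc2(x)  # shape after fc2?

Input shape: (63, 3612)
  -> after fc1: (63, 151)
Output shape: (63, 900)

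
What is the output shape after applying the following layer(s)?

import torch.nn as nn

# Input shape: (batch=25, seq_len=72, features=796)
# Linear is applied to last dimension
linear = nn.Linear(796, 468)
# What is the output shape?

Input shape: (25, 72, 796)
Output shape: (25, 72, 468)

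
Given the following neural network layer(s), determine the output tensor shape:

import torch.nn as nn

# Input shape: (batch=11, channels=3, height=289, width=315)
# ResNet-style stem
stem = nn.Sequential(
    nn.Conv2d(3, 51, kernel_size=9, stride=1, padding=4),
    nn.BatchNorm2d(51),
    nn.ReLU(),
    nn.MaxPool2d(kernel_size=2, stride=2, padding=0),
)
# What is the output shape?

Input shape: (11, 3, 289, 315)
  -> after Conv2d 9x9 stride=1: (11, 51, 289, 315)
Output shape: (11, 51, 144, 157)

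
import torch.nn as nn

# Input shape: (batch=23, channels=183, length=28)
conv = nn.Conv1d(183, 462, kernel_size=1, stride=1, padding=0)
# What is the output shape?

Input shape: (23, 183, 28)
Output shape: (23, 462, 28)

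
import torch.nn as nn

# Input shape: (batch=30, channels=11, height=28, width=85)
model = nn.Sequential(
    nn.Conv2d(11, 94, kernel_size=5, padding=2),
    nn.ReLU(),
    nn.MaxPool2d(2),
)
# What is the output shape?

Input shape: (30, 11, 28, 85)
  -> after Conv2d: (30, 94, 28, 85)
  -> after ReLU: (30, 94, 28, 85)
Output shape: (30, 94, 14, 42)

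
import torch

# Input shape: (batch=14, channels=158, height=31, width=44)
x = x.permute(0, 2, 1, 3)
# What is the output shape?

Input shape: (14, 158, 31, 44)
Output shape: (14, 31, 158, 44)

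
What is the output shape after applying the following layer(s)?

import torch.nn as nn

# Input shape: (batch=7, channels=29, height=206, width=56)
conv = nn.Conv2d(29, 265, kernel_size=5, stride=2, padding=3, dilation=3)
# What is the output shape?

Input shape: (7, 29, 206, 56)
Output shape: (7, 265, 100, 25)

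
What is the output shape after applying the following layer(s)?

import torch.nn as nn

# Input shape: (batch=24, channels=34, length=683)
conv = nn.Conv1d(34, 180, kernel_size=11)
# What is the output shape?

Input shape: (24, 34, 683)
Output shape: (24, 180, 673)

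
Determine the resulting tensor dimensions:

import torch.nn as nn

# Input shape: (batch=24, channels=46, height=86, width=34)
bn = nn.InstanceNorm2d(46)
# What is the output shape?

Input shape: (24, 46, 86, 34)
Output shape: (24, 46, 86, 34)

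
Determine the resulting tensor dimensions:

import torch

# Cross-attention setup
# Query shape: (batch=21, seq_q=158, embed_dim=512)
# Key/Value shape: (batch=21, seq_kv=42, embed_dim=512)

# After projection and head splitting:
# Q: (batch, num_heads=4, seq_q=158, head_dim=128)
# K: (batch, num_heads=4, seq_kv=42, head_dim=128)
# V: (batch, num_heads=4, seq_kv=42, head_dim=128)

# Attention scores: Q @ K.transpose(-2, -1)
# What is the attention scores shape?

Input shape: (21, 158, 512)
Output shape: (21, 4, 158, 42)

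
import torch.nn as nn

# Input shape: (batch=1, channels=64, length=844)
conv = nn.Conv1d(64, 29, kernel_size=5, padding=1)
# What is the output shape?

Input shape: (1, 64, 844)
Output shape: (1, 29, 842)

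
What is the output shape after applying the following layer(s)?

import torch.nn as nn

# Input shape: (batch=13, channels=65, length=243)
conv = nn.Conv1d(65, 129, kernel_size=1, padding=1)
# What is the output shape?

Input shape: (13, 65, 243)
Output shape: (13, 129, 245)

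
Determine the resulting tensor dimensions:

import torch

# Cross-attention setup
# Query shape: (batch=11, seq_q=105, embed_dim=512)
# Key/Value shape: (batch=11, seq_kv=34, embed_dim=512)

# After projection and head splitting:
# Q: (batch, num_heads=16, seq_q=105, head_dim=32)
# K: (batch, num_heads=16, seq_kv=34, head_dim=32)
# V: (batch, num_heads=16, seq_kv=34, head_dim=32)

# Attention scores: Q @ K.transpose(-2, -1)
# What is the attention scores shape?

Input shape: (11, 105, 512)
Output shape: (11, 16, 105, 34)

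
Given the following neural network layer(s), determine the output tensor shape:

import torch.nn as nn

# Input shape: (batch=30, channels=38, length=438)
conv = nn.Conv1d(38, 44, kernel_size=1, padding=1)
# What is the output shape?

Input shape: (30, 38, 438)
Output shape: (30, 44, 440)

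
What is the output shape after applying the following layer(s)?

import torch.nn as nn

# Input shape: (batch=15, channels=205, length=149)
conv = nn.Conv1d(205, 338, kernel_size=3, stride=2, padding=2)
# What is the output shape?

Input shape: (15, 205, 149)
Output shape: (15, 338, 76)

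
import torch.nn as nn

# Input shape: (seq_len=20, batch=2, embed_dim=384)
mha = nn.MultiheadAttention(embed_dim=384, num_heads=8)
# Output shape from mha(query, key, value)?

Input shape: (20, 2, 384)
Output shape: (20, 2, 384)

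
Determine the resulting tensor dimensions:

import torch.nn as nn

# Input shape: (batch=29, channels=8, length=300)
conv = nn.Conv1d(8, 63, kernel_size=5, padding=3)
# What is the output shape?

Input shape: (29, 8, 300)
Output shape: (29, 63, 302)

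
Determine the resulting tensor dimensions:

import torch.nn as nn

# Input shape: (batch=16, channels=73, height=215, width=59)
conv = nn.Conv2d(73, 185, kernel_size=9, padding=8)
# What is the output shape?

Input shape: (16, 73, 215, 59)
Output shape: (16, 185, 223, 67)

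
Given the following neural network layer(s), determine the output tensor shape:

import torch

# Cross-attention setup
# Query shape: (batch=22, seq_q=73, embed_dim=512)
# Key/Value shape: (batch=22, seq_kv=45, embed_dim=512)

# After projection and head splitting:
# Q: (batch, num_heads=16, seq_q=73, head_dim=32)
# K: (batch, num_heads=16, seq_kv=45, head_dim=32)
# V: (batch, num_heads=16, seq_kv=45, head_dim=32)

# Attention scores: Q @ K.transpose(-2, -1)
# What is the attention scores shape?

Input shape: (22, 73, 512)
Output shape: (22, 16, 73, 45)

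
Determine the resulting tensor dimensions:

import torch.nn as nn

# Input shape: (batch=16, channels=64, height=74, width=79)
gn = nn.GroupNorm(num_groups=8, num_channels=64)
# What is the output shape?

Input shape: (16, 64, 74, 79)
Output shape: (16, 64, 74, 79)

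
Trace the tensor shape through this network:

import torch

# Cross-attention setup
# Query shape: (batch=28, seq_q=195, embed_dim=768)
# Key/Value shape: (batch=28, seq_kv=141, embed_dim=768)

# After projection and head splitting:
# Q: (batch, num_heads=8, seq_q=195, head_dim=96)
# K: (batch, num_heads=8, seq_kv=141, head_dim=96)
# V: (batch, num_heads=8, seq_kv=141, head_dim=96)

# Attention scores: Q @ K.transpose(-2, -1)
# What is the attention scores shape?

Input shape: (28, 195, 768)
Output shape: (28, 8, 195, 141)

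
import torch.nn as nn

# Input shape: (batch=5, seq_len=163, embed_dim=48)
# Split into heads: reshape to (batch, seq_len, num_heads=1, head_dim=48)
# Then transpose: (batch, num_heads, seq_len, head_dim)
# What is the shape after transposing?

Input shape: (5, 163, 48)
  -> after reshape: (5, 163, 1, 48)
Output shape: (5, 1, 163, 48)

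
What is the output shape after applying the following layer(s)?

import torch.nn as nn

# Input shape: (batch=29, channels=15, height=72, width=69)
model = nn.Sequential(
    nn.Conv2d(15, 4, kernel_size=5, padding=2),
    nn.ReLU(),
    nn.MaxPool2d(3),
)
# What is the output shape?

Input shape: (29, 15, 72, 69)
  -> after Conv2d: (29, 4, 72, 69)
  -> after ReLU: (29, 4, 72, 69)
Output shape: (29, 4, 24, 23)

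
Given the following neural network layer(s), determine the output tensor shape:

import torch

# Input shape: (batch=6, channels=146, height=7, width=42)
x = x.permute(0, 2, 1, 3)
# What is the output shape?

Input shape: (6, 146, 7, 42)
Output shape: (6, 7, 146, 42)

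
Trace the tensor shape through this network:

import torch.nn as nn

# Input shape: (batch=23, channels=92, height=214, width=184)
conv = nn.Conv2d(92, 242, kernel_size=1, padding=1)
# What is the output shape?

Input shape: (23, 92, 214, 184)
Output shape: (23, 242, 216, 186)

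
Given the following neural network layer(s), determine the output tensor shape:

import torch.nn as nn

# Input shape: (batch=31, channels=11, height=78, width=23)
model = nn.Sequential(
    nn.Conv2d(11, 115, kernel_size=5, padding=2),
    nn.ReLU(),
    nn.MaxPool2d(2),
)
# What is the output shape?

Input shape: (31, 11, 78, 23)
  -> after Conv2d: (31, 115, 78, 23)
  -> after ReLU: (31, 115, 78, 23)
Output shape: (31, 115, 39, 11)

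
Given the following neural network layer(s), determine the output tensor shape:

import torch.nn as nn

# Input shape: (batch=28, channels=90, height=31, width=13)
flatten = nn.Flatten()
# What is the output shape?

Input shape: (28, 90, 31, 13)
Output shape: (28, 36270)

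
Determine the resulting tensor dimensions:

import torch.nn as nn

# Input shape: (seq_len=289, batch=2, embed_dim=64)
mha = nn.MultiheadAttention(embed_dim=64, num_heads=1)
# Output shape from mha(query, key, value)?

Input shape: (289, 2, 64)
Output shape: (289, 2, 64)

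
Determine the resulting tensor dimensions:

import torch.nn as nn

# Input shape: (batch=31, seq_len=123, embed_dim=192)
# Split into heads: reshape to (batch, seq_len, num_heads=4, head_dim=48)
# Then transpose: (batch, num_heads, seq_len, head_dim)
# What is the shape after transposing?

Input shape: (31, 123, 192)
  -> after reshape: (31, 123, 4, 48)
Output shape: (31, 4, 123, 48)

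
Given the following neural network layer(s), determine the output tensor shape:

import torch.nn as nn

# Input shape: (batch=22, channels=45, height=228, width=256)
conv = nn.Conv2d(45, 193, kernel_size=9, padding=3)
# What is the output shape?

Input shape: (22, 45, 228, 256)
Output shape: (22, 193, 226, 254)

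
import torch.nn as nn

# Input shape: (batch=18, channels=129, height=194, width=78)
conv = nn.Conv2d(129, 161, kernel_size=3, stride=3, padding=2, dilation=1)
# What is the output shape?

Input shape: (18, 129, 194, 78)
Output shape: (18, 161, 66, 27)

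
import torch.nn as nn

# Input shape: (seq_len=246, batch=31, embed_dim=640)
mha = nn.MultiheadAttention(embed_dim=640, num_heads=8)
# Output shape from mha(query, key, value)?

Input shape: (246, 31, 640)
Output shape: (246, 31, 640)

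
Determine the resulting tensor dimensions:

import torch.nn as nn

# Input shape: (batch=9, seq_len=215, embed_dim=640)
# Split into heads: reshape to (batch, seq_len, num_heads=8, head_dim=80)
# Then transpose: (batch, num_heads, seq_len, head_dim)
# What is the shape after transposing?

Input shape: (9, 215, 640)
  -> after reshape: (9, 215, 8, 80)
Output shape: (9, 8, 215, 80)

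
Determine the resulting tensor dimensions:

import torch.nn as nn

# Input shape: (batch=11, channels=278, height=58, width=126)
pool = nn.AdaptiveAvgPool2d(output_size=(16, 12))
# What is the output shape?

Input shape: (11, 278, 58, 126)
Output shape: (11, 278, 16, 12)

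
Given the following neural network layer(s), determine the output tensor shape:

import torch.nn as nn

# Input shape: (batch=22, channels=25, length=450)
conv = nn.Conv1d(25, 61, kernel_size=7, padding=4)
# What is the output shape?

Input shape: (22, 25, 450)
Output shape: (22, 61, 452)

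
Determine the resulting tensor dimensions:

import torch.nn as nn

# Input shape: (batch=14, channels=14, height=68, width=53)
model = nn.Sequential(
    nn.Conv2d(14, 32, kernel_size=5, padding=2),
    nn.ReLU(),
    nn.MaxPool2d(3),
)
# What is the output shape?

Input shape: (14, 14, 68, 53)
  -> after Conv2d: (14, 32, 68, 53)
  -> after ReLU: (14, 32, 68, 53)
Output shape: (14, 32, 22, 17)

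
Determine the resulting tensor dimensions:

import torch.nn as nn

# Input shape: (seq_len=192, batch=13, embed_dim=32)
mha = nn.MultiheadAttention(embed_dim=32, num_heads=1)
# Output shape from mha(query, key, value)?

Input shape: (192, 13, 32)
Output shape: (192, 13, 32)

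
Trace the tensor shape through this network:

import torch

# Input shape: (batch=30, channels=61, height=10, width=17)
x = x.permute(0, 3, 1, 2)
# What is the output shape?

Input shape: (30, 61, 10, 17)
Output shape: (30, 17, 61, 10)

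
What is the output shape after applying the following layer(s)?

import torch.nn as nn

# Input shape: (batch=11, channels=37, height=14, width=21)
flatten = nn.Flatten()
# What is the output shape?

Input shape: (11, 37, 14, 21)
Output shape: (11, 10878)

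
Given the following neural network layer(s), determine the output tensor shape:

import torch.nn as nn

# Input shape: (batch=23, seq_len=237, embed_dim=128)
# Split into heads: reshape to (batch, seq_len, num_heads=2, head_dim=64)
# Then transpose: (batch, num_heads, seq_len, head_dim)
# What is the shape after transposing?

Input shape: (23, 237, 128)
  -> after reshape: (23, 237, 2, 64)
Output shape: (23, 2, 237, 64)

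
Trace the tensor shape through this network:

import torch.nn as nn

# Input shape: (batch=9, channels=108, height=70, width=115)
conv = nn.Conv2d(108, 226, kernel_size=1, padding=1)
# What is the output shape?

Input shape: (9, 108, 70, 115)
Output shape: (9, 226, 72, 117)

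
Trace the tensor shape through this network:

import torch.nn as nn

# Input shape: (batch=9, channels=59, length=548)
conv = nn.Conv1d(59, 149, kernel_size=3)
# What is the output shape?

Input shape: (9, 59, 548)
Output shape: (9, 149, 546)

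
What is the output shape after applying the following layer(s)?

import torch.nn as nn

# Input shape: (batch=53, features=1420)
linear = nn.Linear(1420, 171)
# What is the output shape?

Input shape: (53, 1420)
Output shape: (53, 171)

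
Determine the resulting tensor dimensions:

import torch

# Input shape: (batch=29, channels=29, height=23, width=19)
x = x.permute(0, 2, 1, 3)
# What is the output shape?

Input shape: (29, 29, 23, 19)
Output shape: (29, 23, 29, 19)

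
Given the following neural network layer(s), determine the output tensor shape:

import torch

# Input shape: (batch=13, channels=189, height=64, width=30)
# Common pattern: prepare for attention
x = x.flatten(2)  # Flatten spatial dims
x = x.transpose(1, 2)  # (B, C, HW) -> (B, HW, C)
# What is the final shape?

Input shape: (13, 189, 64, 30)
  -> after flatten(2): (13, 189, 1920)
Output shape: (13, 1920, 189)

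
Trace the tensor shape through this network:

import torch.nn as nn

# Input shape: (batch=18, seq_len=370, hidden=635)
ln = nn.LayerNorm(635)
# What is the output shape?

Input shape: (18, 370, 635)
Output shape: (18, 370, 635)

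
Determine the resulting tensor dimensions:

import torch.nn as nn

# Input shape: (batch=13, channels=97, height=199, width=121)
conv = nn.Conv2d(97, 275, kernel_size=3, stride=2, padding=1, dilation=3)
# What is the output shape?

Input shape: (13, 97, 199, 121)
Output shape: (13, 275, 98, 59)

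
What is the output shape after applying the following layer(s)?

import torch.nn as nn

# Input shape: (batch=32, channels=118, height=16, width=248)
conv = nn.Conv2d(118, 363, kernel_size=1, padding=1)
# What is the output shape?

Input shape: (32, 118, 16, 248)
Output shape: (32, 363, 18, 250)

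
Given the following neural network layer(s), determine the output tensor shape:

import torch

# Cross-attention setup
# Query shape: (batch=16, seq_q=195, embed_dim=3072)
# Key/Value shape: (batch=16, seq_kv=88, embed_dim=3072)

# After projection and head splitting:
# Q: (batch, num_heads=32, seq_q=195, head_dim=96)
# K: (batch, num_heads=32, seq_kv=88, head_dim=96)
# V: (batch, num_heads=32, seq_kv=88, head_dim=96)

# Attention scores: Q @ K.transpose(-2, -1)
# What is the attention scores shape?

Input shape: (16, 195, 3072)
Output shape: (16, 32, 195, 88)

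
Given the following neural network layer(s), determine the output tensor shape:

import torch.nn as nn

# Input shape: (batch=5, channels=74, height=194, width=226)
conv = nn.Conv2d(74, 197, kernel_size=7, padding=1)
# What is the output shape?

Input shape: (5, 74, 194, 226)
Output shape: (5, 197, 190, 222)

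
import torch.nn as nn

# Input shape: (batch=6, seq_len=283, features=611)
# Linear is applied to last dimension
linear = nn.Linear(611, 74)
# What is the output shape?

Input shape: (6, 283, 611)
Output shape: (6, 283, 74)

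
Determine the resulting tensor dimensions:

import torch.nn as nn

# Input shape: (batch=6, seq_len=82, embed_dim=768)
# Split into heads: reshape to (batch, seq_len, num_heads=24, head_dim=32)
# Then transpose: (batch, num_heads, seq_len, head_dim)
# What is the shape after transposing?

Input shape: (6, 82, 768)
  -> after reshape: (6, 82, 24, 32)
Output shape: (6, 24, 82, 32)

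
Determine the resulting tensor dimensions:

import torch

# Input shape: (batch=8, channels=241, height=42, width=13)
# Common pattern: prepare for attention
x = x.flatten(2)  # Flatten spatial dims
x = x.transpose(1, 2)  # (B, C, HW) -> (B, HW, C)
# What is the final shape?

Input shape: (8, 241, 42, 13)
  -> after flatten(2): (8, 241, 546)
Output shape: (8, 546, 241)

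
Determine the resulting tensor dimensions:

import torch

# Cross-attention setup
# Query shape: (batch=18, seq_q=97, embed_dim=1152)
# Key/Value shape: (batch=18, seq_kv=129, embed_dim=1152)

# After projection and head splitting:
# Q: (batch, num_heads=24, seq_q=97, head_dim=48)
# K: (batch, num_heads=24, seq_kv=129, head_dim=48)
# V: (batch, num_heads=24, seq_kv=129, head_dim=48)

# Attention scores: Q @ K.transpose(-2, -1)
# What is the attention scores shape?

Input shape: (18, 97, 1152)
Output shape: (18, 24, 97, 129)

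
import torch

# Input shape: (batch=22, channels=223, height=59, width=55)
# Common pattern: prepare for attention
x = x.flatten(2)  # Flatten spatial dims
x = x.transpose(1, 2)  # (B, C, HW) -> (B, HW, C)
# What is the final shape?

Input shape: (22, 223, 59, 55)
  -> after flatten(2): (22, 223, 3245)
Output shape: (22, 3245, 223)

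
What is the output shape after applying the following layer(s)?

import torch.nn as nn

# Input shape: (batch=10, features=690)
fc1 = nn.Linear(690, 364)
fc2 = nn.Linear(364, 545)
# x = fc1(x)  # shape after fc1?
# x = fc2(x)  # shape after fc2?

Input shape: (10, 690)
  -> after fc1: (10, 364)
Output shape: (10, 545)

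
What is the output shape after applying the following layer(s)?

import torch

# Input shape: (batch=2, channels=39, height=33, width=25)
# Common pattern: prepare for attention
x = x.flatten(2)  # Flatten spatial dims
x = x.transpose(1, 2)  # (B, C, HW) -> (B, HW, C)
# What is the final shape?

Input shape: (2, 39, 33, 25)
  -> after flatten(2): (2, 39, 825)
Output shape: (2, 825, 39)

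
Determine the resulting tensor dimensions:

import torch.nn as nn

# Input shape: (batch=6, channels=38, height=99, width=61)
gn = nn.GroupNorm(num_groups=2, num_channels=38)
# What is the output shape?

Input shape: (6, 38, 99, 61)
Output shape: (6, 38, 99, 61)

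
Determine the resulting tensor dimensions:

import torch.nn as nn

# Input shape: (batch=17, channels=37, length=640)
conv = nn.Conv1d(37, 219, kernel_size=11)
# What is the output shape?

Input shape: (17, 37, 640)
Output shape: (17, 219, 630)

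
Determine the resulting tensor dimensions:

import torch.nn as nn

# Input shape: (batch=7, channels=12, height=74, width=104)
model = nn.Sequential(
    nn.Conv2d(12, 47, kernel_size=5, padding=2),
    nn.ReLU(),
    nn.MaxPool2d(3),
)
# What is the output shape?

Input shape: (7, 12, 74, 104)
  -> after Conv2d: (7, 47, 74, 104)
  -> after ReLU: (7, 47, 74, 104)
Output shape: (7, 47, 24, 34)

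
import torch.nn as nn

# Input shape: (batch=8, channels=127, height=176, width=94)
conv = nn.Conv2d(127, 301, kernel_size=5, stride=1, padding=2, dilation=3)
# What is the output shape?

Input shape: (8, 127, 176, 94)
Output shape: (8, 301, 168, 86)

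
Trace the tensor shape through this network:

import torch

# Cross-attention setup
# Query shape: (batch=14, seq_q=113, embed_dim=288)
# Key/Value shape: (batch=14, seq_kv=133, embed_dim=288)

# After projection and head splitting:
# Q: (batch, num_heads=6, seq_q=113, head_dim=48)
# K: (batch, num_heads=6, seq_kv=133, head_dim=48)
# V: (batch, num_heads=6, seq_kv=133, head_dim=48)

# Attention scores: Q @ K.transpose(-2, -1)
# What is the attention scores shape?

Input shape: (14, 113, 288)
Output shape: (14, 6, 113, 133)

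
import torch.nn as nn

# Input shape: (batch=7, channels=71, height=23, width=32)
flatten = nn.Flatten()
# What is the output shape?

Input shape: (7, 71, 23, 32)
Output shape: (7, 52256)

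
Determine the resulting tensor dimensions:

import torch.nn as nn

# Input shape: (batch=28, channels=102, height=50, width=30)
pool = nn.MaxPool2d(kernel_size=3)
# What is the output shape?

Input shape: (28, 102, 50, 30)
Output shape: (28, 102, 16, 10)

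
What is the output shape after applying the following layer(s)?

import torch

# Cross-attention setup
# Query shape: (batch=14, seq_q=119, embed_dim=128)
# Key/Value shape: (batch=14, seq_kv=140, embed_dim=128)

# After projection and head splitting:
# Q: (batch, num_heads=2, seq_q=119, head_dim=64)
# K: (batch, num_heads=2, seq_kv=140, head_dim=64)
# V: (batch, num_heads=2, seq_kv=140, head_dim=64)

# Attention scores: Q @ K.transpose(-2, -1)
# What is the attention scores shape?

Input shape: (14, 119, 128)
Output shape: (14, 2, 119, 140)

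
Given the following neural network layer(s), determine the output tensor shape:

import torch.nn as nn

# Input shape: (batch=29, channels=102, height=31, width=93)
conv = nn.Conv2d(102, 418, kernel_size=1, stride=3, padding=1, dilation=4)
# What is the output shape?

Input shape: (29, 102, 31, 93)
Output shape: (29, 418, 11, 32)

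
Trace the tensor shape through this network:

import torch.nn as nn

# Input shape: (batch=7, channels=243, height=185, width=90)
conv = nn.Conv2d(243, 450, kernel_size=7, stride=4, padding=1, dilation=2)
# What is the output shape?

Input shape: (7, 243, 185, 90)
Output shape: (7, 450, 44, 20)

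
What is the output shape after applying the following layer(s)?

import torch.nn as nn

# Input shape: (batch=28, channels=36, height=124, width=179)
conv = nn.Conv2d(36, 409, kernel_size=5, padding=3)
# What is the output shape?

Input shape: (28, 36, 124, 179)
Output shape: (28, 409, 126, 181)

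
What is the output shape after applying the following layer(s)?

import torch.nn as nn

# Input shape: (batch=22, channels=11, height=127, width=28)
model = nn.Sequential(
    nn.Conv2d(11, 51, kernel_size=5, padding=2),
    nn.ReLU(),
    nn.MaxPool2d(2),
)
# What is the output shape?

Input shape: (22, 11, 127, 28)
  -> after Conv2d: (22, 51, 127, 28)
  -> after ReLU: (22, 51, 127, 28)
Output shape: (22, 51, 63, 14)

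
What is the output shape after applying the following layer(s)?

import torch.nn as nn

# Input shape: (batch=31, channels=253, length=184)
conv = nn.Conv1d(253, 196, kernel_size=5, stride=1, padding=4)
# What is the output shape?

Input shape: (31, 253, 184)
Output shape: (31, 196, 188)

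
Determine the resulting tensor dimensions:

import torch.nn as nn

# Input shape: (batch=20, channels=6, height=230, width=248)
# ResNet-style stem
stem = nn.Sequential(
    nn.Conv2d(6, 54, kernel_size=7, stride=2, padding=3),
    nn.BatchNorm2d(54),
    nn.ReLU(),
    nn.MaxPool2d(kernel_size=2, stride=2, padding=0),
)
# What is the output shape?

Input shape: (20, 6, 230, 248)
  -> after Conv2d 7x7 stride=2: (20, 54, 115, 124)
Output shape: (20, 54, 57, 62)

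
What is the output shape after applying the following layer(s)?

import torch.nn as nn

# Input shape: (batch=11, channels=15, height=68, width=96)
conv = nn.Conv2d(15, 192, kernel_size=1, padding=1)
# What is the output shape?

Input shape: (11, 15, 68, 96)
Output shape: (11, 192, 70, 98)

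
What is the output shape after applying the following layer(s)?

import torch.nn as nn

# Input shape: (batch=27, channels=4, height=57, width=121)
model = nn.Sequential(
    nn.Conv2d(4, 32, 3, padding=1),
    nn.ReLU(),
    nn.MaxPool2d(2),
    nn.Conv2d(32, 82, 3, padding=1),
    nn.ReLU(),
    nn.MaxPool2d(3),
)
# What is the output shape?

Input shape: (27, 4, 57, 121)
  -> after first Conv2d: (27, 32, 57, 121)
  -> after first MaxPool2d: (27, 32, 28, 60)
  -> after second Conv2d: (27, 82, 28, 60)
Output shape: (27, 82, 9, 20)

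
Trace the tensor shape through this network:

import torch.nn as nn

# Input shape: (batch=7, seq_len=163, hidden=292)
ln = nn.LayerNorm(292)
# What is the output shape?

Input shape: (7, 163, 292)
Output shape: (7, 163, 292)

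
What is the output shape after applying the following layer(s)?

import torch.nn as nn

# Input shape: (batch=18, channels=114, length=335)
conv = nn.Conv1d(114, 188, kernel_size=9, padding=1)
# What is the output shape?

Input shape: (18, 114, 335)
Output shape: (18, 188, 329)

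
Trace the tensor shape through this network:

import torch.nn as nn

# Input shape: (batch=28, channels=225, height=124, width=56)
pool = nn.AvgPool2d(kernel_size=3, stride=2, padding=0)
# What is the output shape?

Input shape: (28, 225, 124, 56)
Output shape: (28, 225, 61, 27)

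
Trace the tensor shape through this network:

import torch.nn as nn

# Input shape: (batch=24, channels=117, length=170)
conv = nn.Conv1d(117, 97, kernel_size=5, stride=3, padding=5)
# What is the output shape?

Input shape: (24, 117, 170)
Output shape: (24, 97, 59)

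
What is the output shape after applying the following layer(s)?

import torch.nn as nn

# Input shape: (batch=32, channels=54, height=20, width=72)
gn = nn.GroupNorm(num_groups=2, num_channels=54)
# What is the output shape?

Input shape: (32, 54, 20, 72)
Output shape: (32, 54, 20, 72)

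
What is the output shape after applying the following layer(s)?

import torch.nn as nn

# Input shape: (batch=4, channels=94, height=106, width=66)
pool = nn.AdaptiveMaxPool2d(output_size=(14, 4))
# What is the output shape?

Input shape: (4, 94, 106, 66)
Output shape: (4, 94, 14, 4)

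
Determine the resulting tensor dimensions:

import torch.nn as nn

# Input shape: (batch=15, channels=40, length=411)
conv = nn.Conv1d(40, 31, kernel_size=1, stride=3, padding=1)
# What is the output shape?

Input shape: (15, 40, 411)
Output shape: (15, 31, 138)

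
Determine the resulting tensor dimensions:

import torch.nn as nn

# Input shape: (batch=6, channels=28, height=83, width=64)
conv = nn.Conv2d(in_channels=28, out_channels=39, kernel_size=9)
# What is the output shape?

Input shape: (6, 28, 83, 64)
Output shape: (6, 39, 75, 56)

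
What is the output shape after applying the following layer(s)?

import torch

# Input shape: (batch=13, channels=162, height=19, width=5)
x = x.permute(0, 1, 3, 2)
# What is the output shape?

Input shape: (13, 162, 19, 5)
Output shape: (13, 162, 5, 19)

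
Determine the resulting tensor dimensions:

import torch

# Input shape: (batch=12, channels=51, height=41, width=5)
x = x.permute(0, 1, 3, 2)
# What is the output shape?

Input shape: (12, 51, 41, 5)
Output shape: (12, 51, 5, 41)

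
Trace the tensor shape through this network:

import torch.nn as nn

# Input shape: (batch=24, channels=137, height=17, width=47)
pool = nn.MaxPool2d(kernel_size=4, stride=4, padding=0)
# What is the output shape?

Input shape: (24, 137, 17, 47)
Output shape: (24, 137, 4, 11)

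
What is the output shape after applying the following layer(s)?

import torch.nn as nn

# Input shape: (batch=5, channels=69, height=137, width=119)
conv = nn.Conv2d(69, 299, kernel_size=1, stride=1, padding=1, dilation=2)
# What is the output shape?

Input shape: (5, 69, 137, 119)
Output shape: (5, 299, 139, 121)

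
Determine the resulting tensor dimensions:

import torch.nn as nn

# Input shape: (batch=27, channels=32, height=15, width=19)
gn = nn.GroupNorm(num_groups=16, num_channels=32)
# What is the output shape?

Input shape: (27, 32, 15, 19)
Output shape: (27, 32, 15, 19)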